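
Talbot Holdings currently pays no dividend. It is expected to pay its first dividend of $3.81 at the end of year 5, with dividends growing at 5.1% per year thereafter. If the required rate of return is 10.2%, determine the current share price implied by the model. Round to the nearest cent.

$50.66

Deferred-dividend DDM. At t=4 the remaining stream is a growing perpetuity with first payment D_5 = 3.81.
V_4 = D_5/(r−g) = 3.81/(0.102−0.051) = 74.7059
P₀ = V_4/(1+r)^4 = 74.7059/(1+0.102)^4 = 50.6557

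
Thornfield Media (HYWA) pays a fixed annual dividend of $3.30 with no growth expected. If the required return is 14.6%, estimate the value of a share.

Zero-growth DDM (perpetuity): P₀ = D/r = 3.30 / 0.146 = 22.6027

$22.60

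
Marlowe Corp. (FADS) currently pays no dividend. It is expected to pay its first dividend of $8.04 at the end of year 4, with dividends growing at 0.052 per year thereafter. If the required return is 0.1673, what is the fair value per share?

$43.84

Deferred-dividend DDM. At t=3 the remaining stream is a growing perpetuity with first payment D_4 = 8.04.
V_3 = D_4/(r−g) = 8.04/(0.1673−0.052) = 69.7311
P₀ = V_3/(1+r)^3 = 69.7311/(1+0.1673)^3 = 43.8409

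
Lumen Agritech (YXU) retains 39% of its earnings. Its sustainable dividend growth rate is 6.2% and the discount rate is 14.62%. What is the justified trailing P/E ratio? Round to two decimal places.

7.69

Payout ratio b = 1 − 0.39 = 0.61.
Justified trailing P/E = b(1+g)/(r−g) = 0.61×(1+0.062)/(0.1462−0.062) = 7.6938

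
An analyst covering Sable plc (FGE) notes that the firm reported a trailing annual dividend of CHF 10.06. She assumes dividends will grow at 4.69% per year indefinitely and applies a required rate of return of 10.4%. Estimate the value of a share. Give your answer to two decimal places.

Gordon growth model: P₀ = D₁/(r − g). D₁ = 10.06 × (1 + 0.0469) = 10.5318.
P₀ = 10.5318 / (0.104 − 0.0469) = 10.5318 / 0.0571 = 184.4451

CHF 184.45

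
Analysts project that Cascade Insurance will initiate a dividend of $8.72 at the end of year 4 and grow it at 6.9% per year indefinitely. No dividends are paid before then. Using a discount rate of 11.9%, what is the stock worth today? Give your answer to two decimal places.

Deferred-dividend DDM. At t=3 the remaining stream is a growing perpetuity with first payment D_4 = 8.72.
V_3 = D_4/(r−g) = 8.72/(0.119−0.069) = 174.4000
P₀ = V_3/(1+r)^3 = 174.4000/(1+0.119)^3 = 124.4676

$124.47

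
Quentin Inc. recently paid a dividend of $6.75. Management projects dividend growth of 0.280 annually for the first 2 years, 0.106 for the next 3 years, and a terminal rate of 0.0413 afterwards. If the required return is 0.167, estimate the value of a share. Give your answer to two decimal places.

$94.69

Three-stage DDM. Project D₁…D_5; terminal Gordon value at t=5 with g = 0.0413; discount at r = 0.167.
D_1 = 8.6400
D_2 = 11.0592
D_3 = 12.2315
D_4 = 13.5280
D_5 = 14.9620
TV_5 = 15.5799/(0.167−0.0413) = 123.9452
P₀ = Σ Dₜ/(1+r)ᵗ + TV_5/(1+r)^5 = 94.6895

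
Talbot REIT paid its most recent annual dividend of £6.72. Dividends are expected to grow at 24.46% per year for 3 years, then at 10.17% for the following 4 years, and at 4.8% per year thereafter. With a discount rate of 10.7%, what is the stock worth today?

£229.76

Three-stage DDM. Project D₁…D_7; terminal Gordon value at t=7 with g = 0.048; discount at r = 0.107.
D_1 = 8.3637
D_2 = 10.4095
D_3 = 12.9556
D_4 = 14.2732
D_5 = 15.7248
D_6 = 17.3240
D_7 = 19.0859
TV_7 = 20.0020/(0.107−0.048) = 339.0169
P₀ = Σ Dₜ/(1+r)ᵗ + TV_7/(1+r)^7 = 229.7593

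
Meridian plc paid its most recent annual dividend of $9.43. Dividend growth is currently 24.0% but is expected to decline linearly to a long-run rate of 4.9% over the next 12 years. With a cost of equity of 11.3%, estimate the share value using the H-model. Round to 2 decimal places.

$323.42

H-model: P₀ = D₀[(1+g_L) + H(g_S−g_L)]/(r−g_L), with H = 12/2 = 6.
P₀ = 9.43 × [(1+0.049) + 6×(0.24−0.049)] / (0.113−0.049)
   = 9.43 × 2.1950 / 0.064 = 323.4195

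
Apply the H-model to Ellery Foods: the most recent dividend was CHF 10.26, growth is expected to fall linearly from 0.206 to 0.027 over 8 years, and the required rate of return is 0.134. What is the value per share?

CHF 167.13

H-model: P₀ = D₀[(1+g_L) + H(g_S−g_L)]/(r−g_L), with H = 8/2 = 4.
P₀ = 10.26 × [(1+0.027) + 4×(0.206−0.027)] / (0.134−0.027)
   = 10.26 × 1.7430 / 0.107 = 167.1325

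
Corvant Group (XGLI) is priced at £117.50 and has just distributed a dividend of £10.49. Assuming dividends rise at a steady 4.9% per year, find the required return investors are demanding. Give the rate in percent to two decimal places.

14.27%

Rearranging the constant-growth DDM: r = D₁/P₀ + g.
D₁ = 10.49 × (1 + 0.049) = 11.0040.
r = 11.0040 / 117.50 + 0.049 = 0.09365 + 0.049 = 0.14265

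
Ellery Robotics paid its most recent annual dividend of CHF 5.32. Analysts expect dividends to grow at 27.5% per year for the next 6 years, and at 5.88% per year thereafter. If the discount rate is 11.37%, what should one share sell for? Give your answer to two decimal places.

Two-stage DDM. Project D₁…D_6 at 0.275, terminal growth 0.0588, discount at r = 0.1137.
D_1 = 6.7830
D_2 = 8.6483
D_3 = 11.0266
D_4 = 14.0589
D_5 = 17.9251
D_6 = 22.8546
Terminal value at t=6: TV = D_7/(r−g) = 24.1984/(0.1137−0.0588) = 440.7723
P₀ = 6.7830/(1+0.1137)^1 + 8.6483/(1+0.1137)^2 + 11.0266/(1+0.1137)^3 + 14.0589/(1+0.1137)^4 + 17.9251/(1+0.1137)^5 + 22.8546/(1+0.1137)^6 + 440.7723/(1+0.1137)^6 = 283.6201

CHF 283.62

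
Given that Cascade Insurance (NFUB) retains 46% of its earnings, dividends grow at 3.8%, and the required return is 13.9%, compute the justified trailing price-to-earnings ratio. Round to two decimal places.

5.55

Payout ratio b = 1 − 0.46 = 0.54.
Justified trailing P/E = b(1+g)/(r−g) = 0.54×(1+0.038)/(0.139−0.038) = 5.5497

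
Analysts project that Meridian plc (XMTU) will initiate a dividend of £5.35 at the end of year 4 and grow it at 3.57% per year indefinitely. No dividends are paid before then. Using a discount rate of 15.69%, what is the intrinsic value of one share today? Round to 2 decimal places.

Deferred-dividend DDM. At t=3 the remaining stream is a growing perpetuity with first payment D_4 = 5.35.
V_3 = D_4/(r−g) = 5.35/(0.1569−0.0357) = 44.1419
P₀ = V_3/(1+r)^3 = 44.1419/(1+0.1569)^3 = 28.5078

£28.51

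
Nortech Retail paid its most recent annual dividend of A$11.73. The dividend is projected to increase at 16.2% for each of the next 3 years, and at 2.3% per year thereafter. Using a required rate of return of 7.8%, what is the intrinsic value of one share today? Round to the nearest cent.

A$314.22

Two-stage DDM. Project D₁…D_3 at 0.162, terminal growth 0.023, discount at r = 0.078.
D_1 = 13.6303
D_2 = 15.8384
D_3 = 18.4042
Terminal value at t=3: TV = D_4/(r−g) = 18.8275/(0.078−0.023) = 342.3177
P₀ = 13.6303/(1+0.078)^1 + 15.8384/(1+0.078)^2 + 18.4042/(1+0.078)^3 + 342.3177/(1+0.078)^3 = 314.2227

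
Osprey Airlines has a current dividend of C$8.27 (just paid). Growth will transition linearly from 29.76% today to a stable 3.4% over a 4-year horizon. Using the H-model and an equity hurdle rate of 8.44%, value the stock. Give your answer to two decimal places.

H-model: P₀ = D₀[(1+g_L) + H(g_S−g_L)]/(r−g_L), with H = 4/2 = 2.
P₀ = 8.27 × [(1+0.034) + 2×(0.2976−0.034)] / (0.0844−0.034)
   = 8.27 × 1.5612 / 0.0504 = 256.1731

C$256.17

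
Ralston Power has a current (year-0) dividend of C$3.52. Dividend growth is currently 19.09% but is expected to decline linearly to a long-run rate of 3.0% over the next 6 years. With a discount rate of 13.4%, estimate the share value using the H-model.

C$51.20

H-model: P₀ = D₀[(1+g_L) + H(g_S−g_L)]/(r−g_L), with H = 6/2 = 3.
P₀ = 3.52 × [(1+0.03) + 3×(0.1909−0.03)] / (0.134−0.03)
   = 3.52 × 1.5127 / 0.104 = 51.1991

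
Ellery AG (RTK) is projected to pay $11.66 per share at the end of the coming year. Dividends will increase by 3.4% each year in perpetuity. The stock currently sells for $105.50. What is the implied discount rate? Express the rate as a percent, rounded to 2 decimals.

14.45%

Rearranging the constant-growth DDM: r = D₁/P₀ + g.
r = 11.6600 / 105.50 + 0.034 = 0.11052 + 0.034 = 0.14452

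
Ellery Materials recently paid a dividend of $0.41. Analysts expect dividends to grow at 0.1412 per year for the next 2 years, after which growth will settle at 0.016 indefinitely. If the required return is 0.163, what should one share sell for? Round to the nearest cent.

Two-stage DDM. Project D₁…D_2 at 0.1412, terminal growth 0.016, discount at r = 0.163.
D_1 = 0.4679
D_2 = 0.5340
Terminal value at t=2: TV = D_3/(r−g) = 0.5425/(0.163−0.016) = 3.6905
P₀ = 0.4679/(1+0.163)^1 + 0.5340/(1+0.163)^2 + 3.6905/(1+0.163)^2 = 3.5256

$3.53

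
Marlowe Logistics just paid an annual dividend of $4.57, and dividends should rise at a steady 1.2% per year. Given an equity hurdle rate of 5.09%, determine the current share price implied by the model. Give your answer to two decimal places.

Gordon growth model: P₀ = D₁/(r − g). D₁ = 4.57 × (1 + 0.012) = 4.6248.
P₀ = 4.6248 / (0.0509 − 0.012) = 4.6248 / 0.0389 = 118.8905

$118.89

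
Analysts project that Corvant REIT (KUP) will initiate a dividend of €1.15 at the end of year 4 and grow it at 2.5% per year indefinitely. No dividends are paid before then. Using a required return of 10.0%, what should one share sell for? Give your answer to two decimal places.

Deferred-dividend DDM. At t=3 the remaining stream is a growing perpetuity with first payment D_4 = 1.15.
V_3 = D_4/(r−g) = 1.15/(0.1−0.025) = 15.3333
P₀ = V_3/(1+r)^3 = 15.3333/(1+0.1)^3 = 11.5202

€11.52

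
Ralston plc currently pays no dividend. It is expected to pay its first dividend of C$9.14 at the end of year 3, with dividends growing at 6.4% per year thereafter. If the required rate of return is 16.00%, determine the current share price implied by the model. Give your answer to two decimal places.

Deferred-dividend DDM. At t=2 the remaining stream is a growing perpetuity with first payment D_3 = 9.14.
V_2 = D_3/(r−g) = 9.14/(0.16−0.064) = 95.2083
P₀ = V_2/(1+r)^2 = 95.2083/(1+0.16)^2 = 70.7553

C$70.76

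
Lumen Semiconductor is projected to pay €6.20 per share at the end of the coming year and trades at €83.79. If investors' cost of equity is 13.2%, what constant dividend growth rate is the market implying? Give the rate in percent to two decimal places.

5.80%

From P₀ = D₁/(r − g), the implied growth is g = r − D₁/P₀.
g = 0.132 − 6.20/83.79 = 0.132 − 0.07399 = 0.05801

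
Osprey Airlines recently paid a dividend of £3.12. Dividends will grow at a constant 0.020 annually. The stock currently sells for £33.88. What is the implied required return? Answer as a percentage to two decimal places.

11.39%

Rearranging the constant-growth DDM: r = D₁/P₀ + g.
D₁ = 3.12 × (1 + 0.02) = 3.1824.
r = 3.1824 / 33.88 + 0.02 = 0.09393 + 0.02 = 0.11393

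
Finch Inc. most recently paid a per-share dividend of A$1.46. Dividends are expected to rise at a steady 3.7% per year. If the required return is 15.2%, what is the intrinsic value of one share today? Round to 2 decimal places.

A$13.17

Gordon growth model: P₀ = D₁/(r − g). D₁ = 1.46 × (1 + 0.037) = 1.5140.
P₀ = 1.5140 / (0.152 − 0.037) = 1.5140 / 0.115 = 13.1654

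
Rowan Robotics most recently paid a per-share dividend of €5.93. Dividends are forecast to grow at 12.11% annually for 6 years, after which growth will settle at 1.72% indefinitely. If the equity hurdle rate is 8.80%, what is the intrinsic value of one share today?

Two-stage DDM. Project D₁…D_6 at 0.1211, terminal growth 0.0172, discount at r = 0.088.
D_1 = 6.6481
D_2 = 7.4532
D_3 = 8.3558
D_4 = 9.3677
D_5 = 10.5021
D_6 = 11.7739
Terminal value at t=6: TV = D_7/(r−g) = 11.9764/(0.088−0.0172) = 169.1585
P₀ = 6.6481/(1+0.088)^1 + 7.4532/(1+0.088)^2 + 8.3558/(1+0.088)^3 + 9.3677/(1+0.088)^4 + 10.5021/(1+0.088)^5 + 11.7739/(1+0.088)^6 + 169.1585/(1+0.088)^6 = 141.5479

€141.55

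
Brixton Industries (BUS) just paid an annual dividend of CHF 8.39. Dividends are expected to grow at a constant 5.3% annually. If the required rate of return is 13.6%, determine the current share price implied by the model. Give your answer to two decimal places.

CHF 106.44

Gordon growth model: P₀ = D₁/(r − g). D₁ = 8.39 × (1 + 0.053) = 8.8347.
P₀ = 8.8347 / (0.136 − 0.053) = 8.8347 / 0.083 = 106.4418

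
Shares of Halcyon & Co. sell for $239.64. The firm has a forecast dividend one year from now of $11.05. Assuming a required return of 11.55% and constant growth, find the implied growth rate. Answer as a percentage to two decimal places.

6.94%

From P₀ = D₁/(r − g), the implied growth is g = r − D₁/P₀.
g = 0.1155 − 11.05/239.64 = 0.1155 − 0.04611 = 0.06939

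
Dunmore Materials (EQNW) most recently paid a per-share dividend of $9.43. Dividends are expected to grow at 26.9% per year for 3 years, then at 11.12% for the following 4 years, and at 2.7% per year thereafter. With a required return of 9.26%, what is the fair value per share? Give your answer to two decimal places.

$347.56

Three-stage DDM. Project D₁…D_7; terminal Gordon value at t=7 with g = 0.027; discount at r = 0.0926.
D_1 = 11.9667
D_2 = 15.1857
D_3 = 19.2707
D_4 = 21.4136
D_5 = 23.7947
D_6 = 26.4407
D_7 = 29.3809
TV_7 = 30.1742/(0.0926−0.027) = 459.9727
P₀ = Σ Dₜ/(1+r)ᵗ + TV_7/(1+r)^7 = 347.5634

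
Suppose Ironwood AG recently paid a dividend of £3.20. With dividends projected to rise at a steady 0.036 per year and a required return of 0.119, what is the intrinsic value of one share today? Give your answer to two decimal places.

£39.94

Gordon growth model: P₀ = D₁/(r − g). D₁ = 3.20 × (1 + 0.036) = 3.3152.
P₀ = 3.3152 / (0.119 − 0.036) = 3.3152 / 0.083 = 39.9422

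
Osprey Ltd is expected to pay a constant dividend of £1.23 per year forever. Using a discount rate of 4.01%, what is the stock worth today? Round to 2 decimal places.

Zero-growth DDM (perpetuity): P₀ = D/r = 1.23 / 0.0401 = 30.6733

£30.67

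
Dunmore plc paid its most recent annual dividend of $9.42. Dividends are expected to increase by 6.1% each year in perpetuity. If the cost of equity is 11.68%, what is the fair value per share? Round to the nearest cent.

Gordon growth model: P₀ = D₁/(r − g). D₁ = 9.42 × (1 + 0.061) = 9.9946.
P₀ = 9.9946 / (0.1168 − 0.061) = 9.9946 / 0.0558 = 179.1151

$179.12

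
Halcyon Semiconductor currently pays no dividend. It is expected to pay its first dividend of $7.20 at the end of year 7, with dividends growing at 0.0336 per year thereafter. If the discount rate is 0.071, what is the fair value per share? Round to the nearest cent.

$127.56

Deferred-dividend DDM. At t=6 the remaining stream is a growing perpetuity with first payment D_7 = 7.20.
V_6 = D_7/(r−g) = 7.20/(0.071−0.0336) = 192.5134
P₀ = V_6/(1+r)^6 = 192.5134/(1+0.071)^6 = 127.5628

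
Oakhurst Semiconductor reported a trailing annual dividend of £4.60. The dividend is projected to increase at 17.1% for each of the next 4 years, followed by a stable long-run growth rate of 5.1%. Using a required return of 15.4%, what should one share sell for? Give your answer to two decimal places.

£68.85

Two-stage DDM. Project D₁…D_4 at 0.171, terminal growth 0.051, discount at r = 0.154.
D_1 = 5.3866
D_2 = 6.3077
D_3 = 7.3863
D_4 = 8.6494
Terminal value at t=4: TV = D_5/(r−g) = 9.0905/(0.154−0.051) = 88.2574
P₀ = 5.3866/(1+0.154)^1 + 6.3077/(1+0.154)^2 + 7.3863/(1+0.154)^3 + 8.6494/(1+0.154)^4 + 88.2574/(1+0.154)^4 = 68.8531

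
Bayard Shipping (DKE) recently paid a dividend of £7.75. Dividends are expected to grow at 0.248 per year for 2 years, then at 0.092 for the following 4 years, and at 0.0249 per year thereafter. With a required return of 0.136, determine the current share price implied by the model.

£125.47

Three-stage DDM. Project D₁…D_6; terminal Gordon value at t=6 with g = 0.0249; discount at r = 0.136.
D_1 = 9.6720
D_2 = 12.0707
D_3 = 13.1812
D_4 = 14.3938
D_5 = 15.7181
D_6 = 17.1641
TV_6 = 17.5915/(0.136−0.0249) = 158.3394
P₀ = Σ Dₜ/(1+r)ᵗ + TV_6/(1+r)^6 = 125.4712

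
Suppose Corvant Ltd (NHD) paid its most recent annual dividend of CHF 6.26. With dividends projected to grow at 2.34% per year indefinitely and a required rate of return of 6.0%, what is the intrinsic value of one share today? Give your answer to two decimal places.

Gordon growth model: P₀ = D₁/(r − g). D₁ = 6.26 × (1 + 0.0234) = 6.4065.
P₀ = 6.4065 / (0.06 − 0.0234) = 6.4065 / 0.0366 = 175.0405

CHF 175.04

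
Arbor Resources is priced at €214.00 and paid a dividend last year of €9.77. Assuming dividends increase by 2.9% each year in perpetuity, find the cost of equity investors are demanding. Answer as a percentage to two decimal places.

7.60%

Rearranging the constant-growth DDM: r = D₁/P₀ + g.
D₁ = 9.77 × (1 + 0.029) = 10.0533.
r = 10.0533 / 214.00 + 0.029 = 0.04698 + 0.029 = 0.07598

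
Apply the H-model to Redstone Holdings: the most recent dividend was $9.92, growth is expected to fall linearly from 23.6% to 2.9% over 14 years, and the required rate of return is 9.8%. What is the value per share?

$356.26

H-model: P₀ = D₀[(1+g_L) + H(g_S−g_L)]/(r−g_L), with H = 14/2 = 7.
P₀ = 9.92 × [(1+0.029) + 7×(0.236−0.029)] / (0.098−0.029)
   = 9.92 × 2.4780 / 0.069 = 356.2574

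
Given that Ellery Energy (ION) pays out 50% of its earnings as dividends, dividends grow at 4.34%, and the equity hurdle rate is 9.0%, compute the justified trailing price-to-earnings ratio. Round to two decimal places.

Justified trailing P/E = b(1+g)/(r−g) = 0.50×(1+0.0434)/(0.09−0.0434) = 11.1953

11.20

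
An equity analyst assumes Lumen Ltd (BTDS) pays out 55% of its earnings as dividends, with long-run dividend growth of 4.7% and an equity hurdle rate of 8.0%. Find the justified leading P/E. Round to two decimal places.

16.67

Justified leading P/E = b/(r−g) = 0.55/(0.08−0.047) = 16.6667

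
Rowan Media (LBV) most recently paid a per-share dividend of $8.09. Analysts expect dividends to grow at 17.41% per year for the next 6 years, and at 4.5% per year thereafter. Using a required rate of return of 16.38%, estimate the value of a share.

Two-stage DDM. Project D₁…D_6 at 0.1741, terminal growth 0.045, discount at r = 0.1638.
D_1 = 9.4985
D_2 = 11.1522
D_3 = 13.0937
D_4 = 15.3734
D_5 = 18.0499
D_6 = 21.1923
Terminal value at t=6: TV = D_7/(r−g) = 22.1460/(0.1638−0.045) = 186.4142
P₀ = 9.4985/(1+0.1638)^1 + 11.1522/(1+0.1638)^2 + 13.0937/(1+0.1638)^3 + 15.3734/(1+0.1638)^4 + 18.0499/(1+0.1638)^5 + 21.1923/(1+0.1638)^6 + 186.4142/(1+0.1638)^6 = 125.0914

$125.09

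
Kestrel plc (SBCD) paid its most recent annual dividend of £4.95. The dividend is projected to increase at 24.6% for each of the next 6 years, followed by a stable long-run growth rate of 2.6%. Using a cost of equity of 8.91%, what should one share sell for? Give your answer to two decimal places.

Two-stage DDM. Project D₁…D_6 at 0.246, terminal growth 0.026, discount at r = 0.0891.
D_1 = 6.1677
D_2 = 7.6850
D_3 = 9.5755
D_4 = 11.9310
D_5 = 14.8660
D_6 = 18.5231
Terminal value at t=6: TV = D_7/(r−g) = 19.0047/(0.0891−0.026) = 301.1837
P₀ = 6.1677/(1+0.0891)^1 + 7.6850/(1+0.0891)^2 + 9.5755/(1+0.0891)^3 + 11.9310/(1+0.0891)^4 + 14.8660/(1+0.0891)^5 + 18.5231/(1+0.0891)^6 + 301.1837/(1+0.0891)^6 = 229.3144

£229.31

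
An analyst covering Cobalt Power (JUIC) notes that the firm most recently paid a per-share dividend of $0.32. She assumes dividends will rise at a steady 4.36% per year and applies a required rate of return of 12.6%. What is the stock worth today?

Gordon growth model: P₀ = D₁/(r − g). D₁ = 0.32 × (1 + 0.0436) = 0.3340.
P₀ = 0.3340 / (0.126 − 0.0436) = 0.3340 / 0.0824 = 4.0528

$4.05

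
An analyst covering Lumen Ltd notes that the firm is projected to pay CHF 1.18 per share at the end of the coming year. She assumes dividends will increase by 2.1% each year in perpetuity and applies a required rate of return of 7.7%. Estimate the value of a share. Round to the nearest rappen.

Gordon growth model: P₀ = D₁/(r − g), with D₁ = 1.18 given directly.
P₀ = 1.1800 / (0.077 − 0.021) = 1.1800 / 0.056 = 21.0714

CHF 21.07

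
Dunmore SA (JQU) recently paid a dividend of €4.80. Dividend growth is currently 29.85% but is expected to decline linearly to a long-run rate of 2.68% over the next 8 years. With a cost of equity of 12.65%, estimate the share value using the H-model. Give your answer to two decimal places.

€101.76

H-model: P₀ = D₀[(1+g_L) + H(g_S−g_L)]/(r−g_L), with H = 8/2 = 4.
P₀ = 4.80 × [(1+0.0268) + 4×(0.2985−0.0268)] / (0.1265−0.0268)
   = 4.80 × 2.1136 / 0.0997 = 101.7581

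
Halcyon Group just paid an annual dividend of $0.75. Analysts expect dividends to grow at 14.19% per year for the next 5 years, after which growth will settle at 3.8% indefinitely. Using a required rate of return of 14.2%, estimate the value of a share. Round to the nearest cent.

$11.23

Two-stage DDM. Project D₁…D_5 at 0.1419, terminal growth 0.038, discount at r = 0.142.
D_1 = 0.8564
D_2 = 0.9780
D_3 = 1.1167
D_4 = 1.2752
D_5 = 1.4561
Terminal value at t=5: TV = D_6/(r−g) = 1.5115/(0.142−0.038) = 14.5333
P₀ = 0.8564/(1+0.142)^1 + 0.9780/(1+0.142)^2 + 1.1167/(1+0.142)^3 + 1.2752/(1+0.142)^4 + 1.4561/(1+0.142)^5 + 14.5333/(1+0.142)^5 = 11.2313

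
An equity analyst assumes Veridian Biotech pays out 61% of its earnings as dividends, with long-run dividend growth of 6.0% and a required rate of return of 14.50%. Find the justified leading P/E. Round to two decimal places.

7.18

Justified leading P/E = b/(r−g) = 0.61/(0.145−0.06) = 7.1765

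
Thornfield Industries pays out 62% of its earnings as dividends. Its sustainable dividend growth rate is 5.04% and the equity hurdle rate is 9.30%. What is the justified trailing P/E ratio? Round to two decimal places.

Justified trailing P/E = b(1+g)/(r−g) = 0.62×(1+0.0504)/(0.093−0.0504) = 15.2875

15.29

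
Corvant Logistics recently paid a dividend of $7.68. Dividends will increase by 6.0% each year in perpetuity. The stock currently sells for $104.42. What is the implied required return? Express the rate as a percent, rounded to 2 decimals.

Rearranging the constant-growth DDM: r = D₁/P₀ + g.
D₁ = 7.68 × (1 + 0.06) = 8.1408.
r = 8.1408 / 104.42 + 0.06 = 0.07796 + 0.06 = 0.13796

13.80%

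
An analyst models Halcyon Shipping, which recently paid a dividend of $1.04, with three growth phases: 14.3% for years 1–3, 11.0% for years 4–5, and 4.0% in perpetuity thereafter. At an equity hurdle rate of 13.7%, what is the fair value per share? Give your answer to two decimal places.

Three-stage DDM. Project D₁…D_5; terminal Gordon value at t=5 with g = 0.04; discount at r = 0.137.
D_1 = 1.1887
D_2 = 1.3587
D_3 = 1.5530
D_4 = 1.7238
D_5 = 1.9135
TV_5 = 1.9900/(0.137−0.04) = 20.5154
P₀ = Σ Dₜ/(1+r)ᵗ + TV_5/(1+r)^5 = 15.9878

$15.99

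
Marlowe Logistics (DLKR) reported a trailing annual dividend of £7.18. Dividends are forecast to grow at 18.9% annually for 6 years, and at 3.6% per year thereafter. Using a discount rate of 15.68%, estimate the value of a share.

Two-stage DDM. Project D₁…D_6 at 0.189, terminal growth 0.036, discount at r = 0.1568.
D_1 = 8.5370
D_2 = 10.1505
D_3 = 12.0690
D_4 = 14.3500
D_5 = 17.0621
D_6 = 20.2869
Terminal value at t=6: TV = D_7/(r−g) = 21.0172/(0.1568−0.036) = 173.9836
P₀ = 8.5370/(1+0.1568)^1 + 10.1505/(1+0.1568)^2 + 12.0690/(1+0.1568)^3 + 14.3500/(1+0.1568)^4 + 17.0621/(1+0.1568)^5 + 20.2869/(1+0.1568)^6 + 173.9836/(1+0.1568)^6 = 120.0809

£120.08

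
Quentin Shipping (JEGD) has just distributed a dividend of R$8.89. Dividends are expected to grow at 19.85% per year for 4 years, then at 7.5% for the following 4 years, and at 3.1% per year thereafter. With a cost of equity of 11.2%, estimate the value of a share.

R$220.52

Three-stage DDM. Project D₁…D_8; terminal Gordon value at t=8 with g = 0.031; discount at r = 0.112.
D_1 = 10.6547
D_2 = 12.7696
D_3 = 15.3044
D_4 = 18.3423
D_5 = 19.7180
D_6 = 21.1968
D_7 = 22.7866
D_8 = 24.4956
TV_8 = 25.2549/(0.112−0.031) = 311.7895
P₀ = Σ Dₜ/(1+r)ᵗ + TV_8/(1+r)^8 = 220.5167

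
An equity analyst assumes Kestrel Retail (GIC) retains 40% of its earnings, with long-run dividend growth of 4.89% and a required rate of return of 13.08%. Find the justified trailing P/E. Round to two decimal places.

7.68

Payout ratio b = 1 − 0.40 = 0.60.
Justified trailing P/E = b(1+g)/(r−g) = 0.60×(1+0.0489)/(0.1308−0.0489) = 7.6842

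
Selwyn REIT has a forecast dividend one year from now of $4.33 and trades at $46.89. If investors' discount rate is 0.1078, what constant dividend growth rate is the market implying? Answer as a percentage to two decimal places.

From P₀ = D₁/(r − g), the implied growth is g = r − D₁/P₀.
g = 0.1078 − 4.33/46.89 = 0.1078 − 0.09234 = 0.01546

1.55%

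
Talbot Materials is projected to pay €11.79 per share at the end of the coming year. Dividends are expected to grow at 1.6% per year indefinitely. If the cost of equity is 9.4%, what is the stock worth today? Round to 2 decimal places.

€151.15

Gordon growth model: P₀ = D₁/(r − g), with D₁ = 11.79 given directly.
P₀ = 11.7900 / (0.094 − 0.016) = 11.7900 / 0.078 = 151.1538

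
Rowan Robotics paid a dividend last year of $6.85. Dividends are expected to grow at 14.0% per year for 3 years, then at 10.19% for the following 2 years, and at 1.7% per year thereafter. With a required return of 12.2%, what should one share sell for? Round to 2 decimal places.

$102.32

Three-stage DDM. Project D₁…D_5; terminal Gordon value at t=5 with g = 0.017; discount at r = 0.122.
D_1 = 7.8090
D_2 = 8.9023
D_3 = 10.1486
D_4 = 11.1827
D_5 = 12.3222
TV_5 = 12.5317/(0.122−0.017) = 119.3496
P₀ = Σ Dₜ/(1+r)ᵗ + TV_5/(1+r)^5 = 102.3234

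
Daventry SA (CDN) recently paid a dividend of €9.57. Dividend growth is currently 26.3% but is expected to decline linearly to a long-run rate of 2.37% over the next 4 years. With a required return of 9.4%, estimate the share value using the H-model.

€204.51

H-model: P₀ = D₀[(1+g_L) + H(g_S−g_L)]/(r−g_L), with H = 4/2 = 2.
P₀ = 9.57 × [(1+0.0237) + 2×(0.263−0.0237)] / (0.094−0.0237)
   = 9.57 × 1.5023 / 0.0703 = 204.5094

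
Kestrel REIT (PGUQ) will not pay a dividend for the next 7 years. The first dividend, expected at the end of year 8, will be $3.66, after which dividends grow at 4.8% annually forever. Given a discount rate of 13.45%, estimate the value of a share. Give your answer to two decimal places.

$17.49

Deferred-dividend DDM. At t=7 the remaining stream is a growing perpetuity with first payment D_8 = 3.66.
V_7 = D_8/(r−g) = 3.66/(0.1345−0.048) = 42.3121
P₀ = V_7/(1+r)^7 = 42.3121/(1+0.1345)^7 = 17.4918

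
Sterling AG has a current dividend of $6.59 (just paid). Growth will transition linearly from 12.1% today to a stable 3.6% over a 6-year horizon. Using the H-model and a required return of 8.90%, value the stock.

H-model: P₀ = D₀[(1+g_L) + H(g_S−g_L)]/(r−g_L), with H = 6/2 = 3.
P₀ = 6.59 × [(1+0.036) + 3×(0.121−0.036)] / (0.089−0.036)
   = 6.59 × 1.2910 / 0.053 = 160.5225

$160.52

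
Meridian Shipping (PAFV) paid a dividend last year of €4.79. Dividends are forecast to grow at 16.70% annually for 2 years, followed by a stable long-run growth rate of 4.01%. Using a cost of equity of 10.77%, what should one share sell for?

Two-stage DDM. Project D₁…D_2 at 0.167, terminal growth 0.0401, discount at r = 0.1077.
D_1 = 5.5899
D_2 = 6.5234
Terminal value at t=2: TV = D_3/(r−g) = 6.7850/(0.1077−0.0401) = 100.3704
P₀ = 5.5899/(1+0.1077)^1 + 6.5234/(1+0.1077)^2 + 100.3704/(1+0.1077)^2 = 92.1645

€92.16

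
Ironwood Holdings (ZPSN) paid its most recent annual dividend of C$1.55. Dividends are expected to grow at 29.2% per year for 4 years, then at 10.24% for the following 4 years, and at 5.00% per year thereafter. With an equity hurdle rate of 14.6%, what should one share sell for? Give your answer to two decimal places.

Three-stage DDM. Project D₁…D_8; terminal Gordon value at t=8 with g = 0.05; discount at r = 0.146.
D_1 = 2.0026
D_2 = 2.5874
D_3 = 3.3429
D_4 = 4.3190
D_5 = 4.7612
D_6 = 5.2488
D_7 = 5.7863
D_8 = 6.3788
TV_8 = 6.6977/(0.146−0.05) = 69.7681
P₀ = Σ Dₜ/(1+r)ᵗ + TV_8/(1+r)^8 = 40.9938

C$40.99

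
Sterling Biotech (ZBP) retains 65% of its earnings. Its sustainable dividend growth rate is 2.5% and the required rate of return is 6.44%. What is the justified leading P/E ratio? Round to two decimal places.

Payout ratio b = 1 − 0.65 = 0.35.
Justified leading P/E = b/(r−g) = 0.35/(0.0644−0.025) = 8.8832

8.88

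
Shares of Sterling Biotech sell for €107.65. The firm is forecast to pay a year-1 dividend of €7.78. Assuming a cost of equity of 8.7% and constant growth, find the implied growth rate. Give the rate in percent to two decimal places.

From P₀ = D₁/(r − g), the implied growth is g = r − D₁/P₀.
g = 0.087 − 7.78/107.65 = 0.087 − 0.07227 = 0.01473

1.47%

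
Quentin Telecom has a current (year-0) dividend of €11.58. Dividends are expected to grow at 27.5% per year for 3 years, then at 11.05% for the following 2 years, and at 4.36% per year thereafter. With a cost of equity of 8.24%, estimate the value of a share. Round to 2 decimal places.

Three-stage DDM. Project D₁…D_5; terminal Gordon value at t=5 with g = 0.0436; discount at r = 0.0824.
D_1 = 14.7645
D_2 = 18.8247
D_3 = 24.0015
D_4 = 26.6537
D_5 = 29.5989
TV_5 = 30.8895/(0.0824−0.0436) = 796.1201
P₀ = Σ Dₜ/(1+r)ᵗ + TV_5/(1+r)^5 = 623.8208

€623.82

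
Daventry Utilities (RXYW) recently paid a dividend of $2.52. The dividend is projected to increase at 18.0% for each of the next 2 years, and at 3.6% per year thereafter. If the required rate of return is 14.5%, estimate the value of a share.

$30.71

Two-stage DDM. Project D₁…D_2 at 0.18, terminal growth 0.036, discount at r = 0.145.
D_1 = 2.9736
D_2 = 3.5088
Terminal value at t=2: TV = D_3/(r−g) = 3.6352/(0.145−0.036) = 33.3502
P₀ = 2.9736/(1+0.145)^1 + 3.5088/(1+0.145)^2 + 33.3502/(1+0.145)^2 = 30.7117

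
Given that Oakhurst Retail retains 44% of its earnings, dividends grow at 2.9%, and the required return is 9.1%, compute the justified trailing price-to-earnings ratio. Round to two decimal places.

Payout ratio b = 1 − 0.44 = 0.56.
Justified trailing P/E = b(1+g)/(r−g) = 0.56×(1+0.029)/(0.091−0.029) = 9.2942

9.29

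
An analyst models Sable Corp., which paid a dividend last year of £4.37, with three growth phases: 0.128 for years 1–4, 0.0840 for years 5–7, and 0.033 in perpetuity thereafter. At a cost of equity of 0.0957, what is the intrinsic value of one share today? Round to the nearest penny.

£111.53

Three-stage DDM. Project D₁…D_7; terminal Gordon value at t=7 with g = 0.033; discount at r = 0.0957.
D_1 = 4.9294
D_2 = 5.5603
D_3 = 6.2720
D_4 = 7.0749
D_5 = 7.6691
D_6 = 8.3134
D_7 = 9.0117
TV_7 = 9.3091/(0.0957−0.033) = 148.4699
P₀ = Σ Dₜ/(1+r)ᵗ + TV_7/(1+r)^7 = 111.5264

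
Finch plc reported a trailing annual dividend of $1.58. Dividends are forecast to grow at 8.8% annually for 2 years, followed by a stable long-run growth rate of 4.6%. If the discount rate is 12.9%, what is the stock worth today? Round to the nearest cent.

$21.48

Two-stage DDM. Project D₁…D_2 at 0.088, terminal growth 0.046, discount at r = 0.129.
D_1 = 1.7190
D_2 = 1.8703
Terminal value at t=2: TV = D_3/(r−g) = 1.9564/(0.129−0.046) = 23.5705
P₀ = 1.7190/(1+0.129)^1 + 1.8703/(1+0.129)^2 + 23.5705/(1+0.129)^2 = 21.4818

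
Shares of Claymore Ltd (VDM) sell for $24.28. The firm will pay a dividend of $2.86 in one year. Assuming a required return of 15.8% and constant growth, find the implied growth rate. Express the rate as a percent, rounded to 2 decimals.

From P₀ = D₁/(r − g), the implied growth is g = r − D₁/P₀.
g = 0.158 − 2.86/24.28 = 0.158 − 0.11779 = 0.04021

4.02%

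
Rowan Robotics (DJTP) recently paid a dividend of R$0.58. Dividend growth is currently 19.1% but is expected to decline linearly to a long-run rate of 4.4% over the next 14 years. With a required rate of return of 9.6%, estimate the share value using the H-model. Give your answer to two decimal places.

R$23.12

H-model: P₀ = D₀[(1+g_L) + H(g_S−g_L)]/(r−g_L), with H = 14/2 = 7.
P₀ = 0.58 × [(1+0.044) + 7×(0.191−0.044)] / (0.096−0.044)
   = 0.58 × 2.0730 / 0.052 = 23.1219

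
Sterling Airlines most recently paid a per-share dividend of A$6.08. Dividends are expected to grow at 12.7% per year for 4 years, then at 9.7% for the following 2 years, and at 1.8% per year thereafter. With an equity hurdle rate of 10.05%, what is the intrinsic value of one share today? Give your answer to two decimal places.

A$121.12

Three-stage DDM. Project D₁…D_6; terminal Gordon value at t=6 with g = 0.018; discount at r = 0.1005.
D_1 = 6.8522
D_2 = 7.7224
D_3 = 8.7031
D_4 = 9.8084
D_5 = 10.7598
D_6 = 11.8035
TV_6 = 12.0160/(0.1005−0.018) = 145.6486
P₀ = Σ Dₜ/(1+r)ᵗ + TV_6/(1+r)^6 = 121.1212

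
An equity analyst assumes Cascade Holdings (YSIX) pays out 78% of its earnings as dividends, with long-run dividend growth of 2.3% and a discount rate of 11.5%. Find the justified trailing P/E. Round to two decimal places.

Justified trailing P/E = b(1+g)/(r−g) = 0.78×(1+0.023)/(0.115−0.023) = 8.6733

8.67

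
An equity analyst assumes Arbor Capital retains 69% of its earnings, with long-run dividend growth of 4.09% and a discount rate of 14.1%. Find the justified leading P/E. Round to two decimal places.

Payout ratio b = 1 − 0.69 = 0.31.
Justified leading P/E = b/(r−g) = 0.31/(0.141−0.0409) = 3.0969

3.10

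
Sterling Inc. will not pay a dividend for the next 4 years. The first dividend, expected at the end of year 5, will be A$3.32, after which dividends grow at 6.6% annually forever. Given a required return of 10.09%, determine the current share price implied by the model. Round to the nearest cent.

A$64.76

Deferred-dividend DDM. At t=4 the remaining stream is a growing perpetuity with first payment D_5 = 3.32.
V_4 = D_5/(r−g) = 3.32/(0.1009−0.066) = 95.1289
P₀ = V_4/(1+r)^4 = 95.1289/(1+0.1009)^4 = 64.7621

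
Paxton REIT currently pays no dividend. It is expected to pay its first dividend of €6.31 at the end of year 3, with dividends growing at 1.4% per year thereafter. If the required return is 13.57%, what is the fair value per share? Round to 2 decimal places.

Deferred-dividend DDM. At t=2 the remaining stream is a growing perpetuity with first payment D_3 = 6.31.
V_2 = D_3/(r−g) = 6.31/(0.1357−0.014) = 51.8488
P₀ = V_2/(1+r)^2 = 51.8488/(1+0.1357)^2 = 40.1987

€40.20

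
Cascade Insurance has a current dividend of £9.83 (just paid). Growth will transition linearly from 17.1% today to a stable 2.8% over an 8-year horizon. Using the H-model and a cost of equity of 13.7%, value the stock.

H-model: P₀ = D₀[(1+g_L) + H(g_S−g_L)]/(r−g_L), with H = 8/2 = 4.
P₀ = 9.83 × [(1+0.028) + 4×(0.171−0.028)] / (0.137−0.028)
   = 9.83 × 1.6000 / 0.109 = 144.2936

£144.29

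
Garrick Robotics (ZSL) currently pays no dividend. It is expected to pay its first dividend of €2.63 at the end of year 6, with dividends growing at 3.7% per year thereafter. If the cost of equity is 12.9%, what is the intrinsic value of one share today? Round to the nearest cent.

Deferred-dividend DDM. At t=5 the remaining stream is a growing perpetuity with first payment D_6 = 2.63.
V_5 = D_6/(r−g) = 2.63/(0.129−0.037) = 28.5870
P₀ = V_5/(1+r)^5 = 28.5870/(1+0.129)^5 = 15.5847

€15.58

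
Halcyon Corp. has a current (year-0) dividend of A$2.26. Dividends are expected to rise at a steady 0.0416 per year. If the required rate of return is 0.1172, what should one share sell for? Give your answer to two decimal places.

A$31.14

Gordon growth model: P₀ = D₁/(r − g). D₁ = 2.26 × (1 + 0.0416) = 2.3540.
P₀ = 2.3540 / (0.1172 − 0.0416) = 2.3540 / 0.0756 = 31.1378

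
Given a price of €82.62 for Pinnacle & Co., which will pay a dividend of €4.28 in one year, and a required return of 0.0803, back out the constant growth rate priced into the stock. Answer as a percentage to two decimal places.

2.85%

From P₀ = D₁/(r − g), the implied growth is g = r − D₁/P₀.
g = 0.0803 − 4.28/82.62 = 0.0803 − 0.05180 = 0.02850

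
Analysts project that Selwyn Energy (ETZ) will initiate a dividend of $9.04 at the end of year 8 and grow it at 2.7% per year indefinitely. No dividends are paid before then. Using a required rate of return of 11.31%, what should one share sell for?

$49.59

Deferred-dividend DDM. At t=7 the remaining stream is a growing perpetuity with first payment D_8 = 9.04.
V_7 = D_8/(r−g) = 9.04/(0.1131−0.027) = 104.9942
P₀ = V_7/(1+r)^7 = 104.9942/(1+0.1131)^7 = 49.5936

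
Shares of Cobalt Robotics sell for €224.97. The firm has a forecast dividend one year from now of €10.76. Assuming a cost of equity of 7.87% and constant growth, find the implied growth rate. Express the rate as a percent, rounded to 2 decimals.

3.09%

From P₀ = D₁/(r − g), the implied growth is g = r − D₁/P₀.
g = 0.0787 − 10.76/224.97 = 0.0787 − 0.04783 = 0.03087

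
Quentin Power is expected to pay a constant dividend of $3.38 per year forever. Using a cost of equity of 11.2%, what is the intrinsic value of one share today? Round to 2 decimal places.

Zero-growth DDM (perpetuity): P₀ = D/r = 3.38 / 0.112 = 30.1786

$30.18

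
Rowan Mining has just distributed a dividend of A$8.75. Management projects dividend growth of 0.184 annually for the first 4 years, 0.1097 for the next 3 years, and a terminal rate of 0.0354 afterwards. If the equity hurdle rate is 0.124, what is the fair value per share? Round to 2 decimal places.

Three-stage DDM. Project D₁…D_7; terminal Gordon value at t=7 with g = 0.0354; discount at r = 0.124.
D_1 = 10.3600
D_2 = 12.2662
D_3 = 14.5232
D_4 = 17.1955
D_5 = 19.0818
D_6 = 21.1751
D_7 = 23.4980
TV_7 = 24.3299/(0.124−0.0354) = 274.6035
P₀ = Σ Dₜ/(1+r)ᵗ + TV_7/(1+r)^7 = 192.5866

A$192.59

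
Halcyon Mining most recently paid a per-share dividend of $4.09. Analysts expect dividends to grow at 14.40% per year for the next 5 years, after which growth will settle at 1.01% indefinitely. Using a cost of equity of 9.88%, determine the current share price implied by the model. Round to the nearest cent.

$80.09

Two-stage DDM. Project D₁…D_5 at 0.144, terminal growth 0.0101, discount at r = 0.0988.
D_1 = 4.6790
D_2 = 5.3527
D_3 = 6.1235
D_4 = 7.0053
D_5 = 8.0141
Terminal value at t=5: TV = D_6/(r−g) = 8.0950/(0.0988−0.0101) = 91.2629
P₀ = 4.6790/(1+0.0988)^1 + 5.3527/(1+0.0988)^2 + 6.1235/(1+0.0988)^3 + 7.0053/(1+0.0988)^4 + 8.0141/(1+0.0988)^5 + 91.2629/(1+0.0988)^5 = 80.0936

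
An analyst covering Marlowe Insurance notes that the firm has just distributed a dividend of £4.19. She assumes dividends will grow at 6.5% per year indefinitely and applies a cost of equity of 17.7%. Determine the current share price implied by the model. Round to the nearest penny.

£39.84

Gordon growth model: P₀ = D₁/(r − g). D₁ = 4.19 × (1 + 0.065) = 4.4623.
P₀ = 4.4623 / (0.177 − 0.065) = 4.4623 / 0.112 = 39.8424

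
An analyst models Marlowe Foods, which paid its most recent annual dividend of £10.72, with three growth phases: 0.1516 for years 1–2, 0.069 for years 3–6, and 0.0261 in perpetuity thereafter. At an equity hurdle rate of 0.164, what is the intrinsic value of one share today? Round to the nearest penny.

£110.72

Three-stage DDM. Project D₁…D_6; terminal Gordon value at t=6 with g = 0.0261; discount at r = 0.164.
D_1 = 12.3452
D_2 = 14.2167
D_3 = 15.1976
D_4 = 16.2463
D_5 = 17.3673
D_6 = 18.5656
TV_6 = 19.0502/(0.164−0.0261) = 138.1447
P₀ = Σ Dₜ/(1+r)ᵗ + TV_6/(1+r)^6 = 110.7184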